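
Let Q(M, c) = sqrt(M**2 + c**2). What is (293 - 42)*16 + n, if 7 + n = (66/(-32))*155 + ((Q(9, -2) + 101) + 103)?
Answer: 62293/16 + sqrt(85) ≈ 3902.5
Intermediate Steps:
n = -1963/16 + sqrt(85) (n = -7 + ((66/(-32))*155 + ((sqrt(9**2 + (-2)**2) + 101) + 103)) = -7 + ((66*(-1/32))*155 + ((sqrt(81 + 4) + 101) + 103)) = -7 + (-33/16*155 + ((sqrt(85) + 101) + 103)) = -7 + (-5115/16 + ((101 + sqrt(85)) + 103)) = -7 + (-5115/16 + (204 + sqrt(85))) = -7 + (-1851/16 + sqrt(85)) = -1963/16 + sqrt(85) ≈ -113.47)
(293 - 42)*16 + n = (293 - 42)*16 + (-1963/16 + sqrt(85)) = 251*16 + (-1963/16 + sqrt(85)) = 4016 + (-1963/16 + sqrt(85)) = 62293/16 + sqrt(85)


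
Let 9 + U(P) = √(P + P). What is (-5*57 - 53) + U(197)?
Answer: -347 + √394 ≈ -327.15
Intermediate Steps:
U(P) = -9 + √2*√P (U(P) = -9 + √(P + P) = -9 + √(2*P) = -9 + √2*√P)
(-5*57 - 53) + U(197) = (-5*57 - 53) + (-9 + √2*√197) = (-285 - 53) + (-9 + √394) = -338 + (-9 + √394) = -347 + √394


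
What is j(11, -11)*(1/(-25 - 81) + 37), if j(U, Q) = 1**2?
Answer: 3921/106 ≈ 36.991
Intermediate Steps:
j(U, Q) = 1
j(11, -11)*(1/(-25 - 81) + 37) = 1*(1/(-25 - 81) + 37) = 1*(1/(-106) + 37) = 1*(-1/106 + 37) = 1*(3921/106) = 3921/106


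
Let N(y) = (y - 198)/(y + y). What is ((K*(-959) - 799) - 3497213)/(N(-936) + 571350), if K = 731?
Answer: -436700264/59420463 ≈ -7.3493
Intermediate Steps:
N(y) = (-198 + y)/(2*y) (N(y) = (-198 + y)/((2*y)) = (-198 + y)*(1/(2*y)) = (-198 + y)/(2*y))
((K*(-959) - 799) - 3497213)/(N(-936) + 571350) = ((731*(-959) - 799) - 3497213)/((½)*(-198 - 936)/(-936) + 571350) = ((-701029 - 799) - 3497213)/((½)*(-1/936)*(-1134) + 571350) = (-701828 - 3497213)/(63/104 + 571350) = -4199041/59420463/104 = -4199041*104/59420463 = -436700264/59420463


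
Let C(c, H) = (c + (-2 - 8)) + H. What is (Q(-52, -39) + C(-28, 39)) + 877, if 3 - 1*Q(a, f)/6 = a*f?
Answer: -11272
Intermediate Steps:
C(c, H) = -10 + H + c (C(c, H) = (c - 10) + H = (-10 + c) + H = -10 + H + c)
Q(a, f) = 18 - 6*a*f
(Q(-52, -39) + C(-28, 39)) + 877 = ((18 - 6*(-52)*(-39)) + (-10 + 39 - 28)) + 877 = ((18 - 12168) + 1) + 877 = (-12150 + 1) + 877 = -12149 + 877 = -11272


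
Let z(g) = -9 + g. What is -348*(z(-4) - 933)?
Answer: 329208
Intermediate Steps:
-348*(z(-4) - 933) = -348*((-9 - 4) - 933) = -348*(-13 - 933) = -348*(-946) = 329208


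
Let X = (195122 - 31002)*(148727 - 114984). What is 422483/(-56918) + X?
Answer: 315206257802397/56918 ≈ 5.5379e+9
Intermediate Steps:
X = 5537901160 (X = 164120*33743 = 5537901160)
422483/(-56918) + X = 422483/(-56918) + 5537901160 = 422483*(-1/56918) + 5537901160 = -422483/56918 + 5537901160 = 315206257802397/56918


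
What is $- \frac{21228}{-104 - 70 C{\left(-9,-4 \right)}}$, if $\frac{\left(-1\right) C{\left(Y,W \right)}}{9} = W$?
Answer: $\frac{5307}{656} \approx 8.0899$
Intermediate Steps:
$C{\left(Y,W \right)} = - 9 W$
$- \frac{21228}{-104 - 70 C{\left(-9,-4 \right)}} = - \frac{21228}{-104 - 70 \left(\left(-9\right) \left(-4\right)\right)} = - \frac{21228}{-104 - 2520} = - \frac{21228}{-2624} = \left(-21228\right) \left(- \frac{1}{2624}\right) = \frac{5307}{656}$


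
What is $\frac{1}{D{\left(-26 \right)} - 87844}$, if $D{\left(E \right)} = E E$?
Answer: $- \frac{1}{87168} \approx -1.1472 \cdot 10^{-5}$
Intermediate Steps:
$D{\left(E \right)} = E^{2}$
$\frac{1}{D{\left(-26 \right)} - 87844} = \frac{1}{\left(-26\right)^{2} - 87844} = \frac{1}{676 - 87844} = \frac{1}{-87168} = - \frac{1}{87168}$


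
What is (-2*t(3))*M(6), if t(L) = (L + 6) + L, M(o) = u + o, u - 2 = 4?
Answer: -288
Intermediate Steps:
u = 6 (u = 2 + 4 = 6)
M(o) = 6 + o
t(L) = 6 + 2*L (t(L) = (6 + L) + L = 6 + 2*L)
(-2*t(3))*M(6) = (-2*(6 + 2*3))*(6 + 6) = -2*(6 + 6)*12 = -2*12*12 = -24*12 = -288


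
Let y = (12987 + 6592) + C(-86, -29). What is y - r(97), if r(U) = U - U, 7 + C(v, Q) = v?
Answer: 19486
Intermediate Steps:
C(v, Q) = -7 + v
r(U) = 0
y = 19486 (y = (12987 + 6592) + (-7 - 86) = 19579 - 93 = 19486)
y - r(97) = 19486 - 1*0 = 19486 + 0 = 19486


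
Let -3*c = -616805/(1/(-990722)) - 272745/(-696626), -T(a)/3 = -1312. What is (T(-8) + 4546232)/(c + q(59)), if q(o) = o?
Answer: -9509295999504/425695806500419403 ≈ -2.2338e-5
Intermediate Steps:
T(a) = 3936 (T(a) = -3*(-1312) = 3936)
c = -425695806623722205/2089878 (c = -(-616805/(1/(-990722)) - 272745/(-696626))/3 = -(-616805/(-1/990722) - 272745*(-1/696626))/3 = -(-616805*(-990722) + 272745/696626)/3 = -(611082283210 + 272745/696626)/3 = -1/3*425695806623722205/696626 = -425695806623722205/2089878 ≈ -2.0369e+11)
(T(-8) + 4546232)/(c + q(59)) = (3936 + 4546232)/(-425695806623722205/2089878 + 59) = 4550168/(-425695806500419403/2089878) = 4550168*(-2089878/425695806500419403) = -9509295999504/425695806500419403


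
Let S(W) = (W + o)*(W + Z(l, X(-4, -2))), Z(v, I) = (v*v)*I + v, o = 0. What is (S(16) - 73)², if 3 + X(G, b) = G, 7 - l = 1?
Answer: 14085009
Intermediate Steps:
l = 6 (l = 7 - 1*1 = 7 - 1 = 6)
X(G, b) = -3 + G
Z(v, I) = v + I*v² (Z(v, I) = v²*I + v = I*v² + v = v + I*v²)
S(W) = W*(-246 + W) (S(W) = (W + 0)*(W + 6*(1 + (-3 - 4)*6)) = W*(W + 6*(1 - 7*6)) = W*(W + 6*(1 - 42)) = W*(W + 6*(-41)) = W*(W - 246) = W*(-246 + W))
(S(16) - 73)² = (16*(-246 + 16) - 73)² = (16*(-230) - 73)² = (-3680 - 73)² = (-3753)² = 14085009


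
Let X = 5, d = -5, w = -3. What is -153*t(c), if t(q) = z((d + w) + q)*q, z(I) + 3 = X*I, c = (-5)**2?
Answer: -313650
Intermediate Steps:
c = 25
z(I) = -3 + 5*I
t(q) = q*(-43 + 5*q) (t(q) = (-3 + 5*((-5 - 3) + q))*q = (-3 + 5*(-8 + q))*q = (-3 + (-40 + 5*q))*q = (-43 + 5*q)*q = q*(-43 + 5*q))
-153*t(c) = -3825*(-43 + 5*25) = -3825*(-43 + 125) = -3825*82 = -153*2050 = -313650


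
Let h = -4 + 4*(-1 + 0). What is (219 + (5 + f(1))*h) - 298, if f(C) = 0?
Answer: -119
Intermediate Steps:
h = -8 (h = -4 + 4*(-1) = -4 - 4 = -8)
(219 + (5 + f(1))*h) - 298 = (219 + (5 + 0)*(-8)) - 298 = (219 + 5*(-8)) - 298 = (219 - 40) - 298 = 179 - 298 = -119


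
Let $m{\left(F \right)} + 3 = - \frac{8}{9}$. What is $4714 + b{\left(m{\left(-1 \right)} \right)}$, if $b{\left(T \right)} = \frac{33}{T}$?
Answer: $\frac{164693}{35} \approx 4705.5$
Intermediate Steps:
$m{\left(F \right)} = - \frac{35}{9}$ ($m{\left(F \right)} = -3 - \frac{8}{9} = - \frac{35}{9}$)
$4714 + b{\left(m{\left(-1 \right)} \right)} = 4714 + \frac{33}{- \frac{35}{9}} = 4714 + 33 \left(- \frac{9}{35}\right) = 4714 - \frac{297}{35} = \frac{164693}{35}$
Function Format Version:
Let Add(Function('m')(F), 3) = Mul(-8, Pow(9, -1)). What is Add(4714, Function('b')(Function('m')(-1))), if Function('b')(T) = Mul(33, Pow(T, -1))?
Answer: Rational(164693, 35) ≈ 4705.5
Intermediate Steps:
Function('m')(F) = Rational(-35, 9) (Function('m')(F) = Add(-3, Mul(-8, Pow(9, -1))) = Add(-3, Mul(-8, Rational(1, 9))) = Add(-3, Rational(-8, 9)) = Rational(-35, 9))
Add(4714, Function('b')(Function('m')(-1))) = Add(4714, Mul(33, Pow(Rational(-35, 9), -1))) = Add(4714, Mul(33, Rational(-9, 35))) = Add(4714, Rational(-297, 35)) = Rational(164693, 35)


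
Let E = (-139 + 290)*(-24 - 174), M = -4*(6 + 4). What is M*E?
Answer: 1195920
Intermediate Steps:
M = -40 (M = -4*10 = -40)
E = -29898 (E = 151*(-198) = -29898)
M*E = -40*(-29898) = 1195920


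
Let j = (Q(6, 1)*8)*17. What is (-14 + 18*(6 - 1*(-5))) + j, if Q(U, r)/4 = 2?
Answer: 1272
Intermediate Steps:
Q(U, r) = 8 (Q(U, r) = 4*2 = 8)
j = 1088 (j = (8*8)*17 = 64*17 = 1088)
(-14 + 18*(6 - 1*(-5))) + j = (-14 + 18*(6 - 1*(-5))) + 1088 = (-14 + 18*(6 + 5)) + 1088 = (-14 + 18*11) + 1088 = (-14 + 198) + 1088 = 184 + 1088 = 1272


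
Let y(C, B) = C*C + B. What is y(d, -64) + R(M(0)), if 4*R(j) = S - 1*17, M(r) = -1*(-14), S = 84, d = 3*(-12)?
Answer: 4995/4 ≈ 1248.8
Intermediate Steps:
d = -36
y(C, B) = B + C**2 (y(C, B) = C**2 + B = B + C**2)
M(r) = 14
R(j) = 67/4 (R(j) = (84 - 1*17)/4 = (84 - 17)/4 = (1/4)*67 = 67/4)
y(d, -64) + R(M(0)) = (-64 + (-36)**2) + 67/4 = (-64 + 1296) + 67/4 = 1232 + 67/4 = 4995/4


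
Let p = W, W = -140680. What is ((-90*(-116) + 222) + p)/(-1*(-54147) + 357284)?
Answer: -130018/411431 ≈ -0.31601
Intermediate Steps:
p = -140680
((-90*(-116) + 222) + p)/(-1*(-54147) + 357284) = ((-90*(-116) + 222) - 140680)/(-1*(-54147) + 357284) = ((10440 + 222) - 140680)/(54147 + 357284) = (10662 - 140680)/411431 = -130018*1/411431 = -130018/411431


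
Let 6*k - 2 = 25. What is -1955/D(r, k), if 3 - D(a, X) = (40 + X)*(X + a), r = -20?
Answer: -460/163 ≈ -2.8221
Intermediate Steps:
k = 9/2 (k = ⅓ + (⅙)*25 = ⅓ + 25/6 = 9/2 ≈ 4.5000)
D(a, X) = 3 - (40 + X)*(X + a)
-1955/D(r, k) = -1955/(3 - (9/2)² - 40*9/2 - 40*(-20) - 1*9/2*(-20)) = -1955/(3 - 1*81/4 - 180 + 800 + 90) = -1955/(3 - 81/4 - 180 + 800 + 90) = -1955/2771/4 = -1955*4/2771 = -460/163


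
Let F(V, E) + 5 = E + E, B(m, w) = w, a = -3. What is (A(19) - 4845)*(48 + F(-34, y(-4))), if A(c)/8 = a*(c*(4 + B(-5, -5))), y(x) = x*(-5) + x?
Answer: -329175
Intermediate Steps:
y(x) = -4*x (y(x) = -5*x + x = -4*x)
F(V, E) = -5 + 2*E (F(V, E) = -5 + (E + E) = -5 + 2*E)
A(c) = 24*c (A(c) = 8*(-3*c*(4 - 5)) = 8*(-3*c*(-1)) = 8*(-(-3)*c) = 8*(3*c) = 24*c)
(A(19) - 4845)*(48 + F(-34, y(-4))) = (24*19 - 4845)*(48 + (-5 + 2*(-4*(-4)))) = (456 - 4845)*(48 + (-5 + 2*16)) = -4389*(48 + (-5 + 32)) = -4389*(48 + 27) = -4389*75 = -329175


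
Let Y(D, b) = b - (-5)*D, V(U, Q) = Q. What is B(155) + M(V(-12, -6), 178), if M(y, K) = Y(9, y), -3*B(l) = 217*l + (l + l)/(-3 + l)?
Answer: -2547523/228 ≈ -11173.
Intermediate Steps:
B(l) = -217*l/3 - 2*l/(3*(-3 + l)) (B(l) = -(217*l + (l + l)/(-3 + l))/3 = -(217*l + (2*l)/(-3 + l))/3 = -(217*l + 2*l/(-3 + l))/3 = -217*l/3 - 2*l/(3*(-3 + l)))
Y(D, b) = b + 5*D
M(y, K) = 45 + y (M(y, K) = y + 5*9 = y + 45 = 45 + y)
B(155) + M(V(-12, -6), 178) = (1/3)*155*(649 - 217*155)/(-3 + 155) + (45 - 6) = (1/3)*155*(649 - 33635)/152 + 39 = (1/3)*155*(1/152)*(-32986) + 39 = -2556415/228 + 39 = -2547523/228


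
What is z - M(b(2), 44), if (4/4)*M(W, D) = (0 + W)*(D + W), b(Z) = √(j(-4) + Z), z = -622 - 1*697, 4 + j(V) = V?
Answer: -1313 - 44*I*√6 ≈ -1313.0 - 107.78*I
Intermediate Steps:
j(V) = -4 + V
z = -1319 (z = -622 - 697 = -1319)
b(Z) = √(-8 + Z) (b(Z) = √((-4 - 4) + Z) = √(-8 + Z))
M(W, D) = W*(D + W) (M(W, D) = (0 + W)*(D + W) = W*(D + W))
z - M(b(2), 44) = -1319 - √(-8 + 2)*(44 + √(-8 + 2)) = -1319 - √(-6)*(44 + √(-6)) = -1319 - I*√6*(44 + I*√6)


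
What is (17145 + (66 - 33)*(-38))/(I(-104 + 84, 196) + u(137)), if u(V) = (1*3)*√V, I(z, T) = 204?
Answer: 360196/4487 - 5297*√137/4487 ≈ 66.458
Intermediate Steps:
u(V) = 3*√V
(17145 + (66 - 33)*(-38))/(I(-104 + 84, 196) + u(137)) = (17145 + (66 - 33)*(-38))/(204 + 3*√137) = (17145 + 33*(-38))/(204 + 3*√137) = (17145 - 1254)/(204 + 3*√137) = 15891/(204 + 3*√137)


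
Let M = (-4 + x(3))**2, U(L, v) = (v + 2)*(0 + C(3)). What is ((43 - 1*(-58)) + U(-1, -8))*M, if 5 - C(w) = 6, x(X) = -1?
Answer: 2675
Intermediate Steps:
C(w) = -1 (C(w) = 5 - 1*6 = 5 - 6 = -1)
U(L, v) = -2 - v (U(L, v) = (v + 2)*(0 - 1) = (2 + v)*(-1) = -2 - v)
M = 25 (M = (-4 - 1)**2 = (-5)**2 = 25)
((43 - 1*(-58)) + U(-1, -8))*M = ((43 - 1*(-58)) + (-2 - 1*(-8)))*25 = ((43 + 58) + (-2 + 8))*25 = (101 + 6)*25 = 107*25 = 2675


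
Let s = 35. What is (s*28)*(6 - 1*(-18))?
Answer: 23520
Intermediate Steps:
(s*28)*(6 - 1*(-18)) = (35*28)*(6 - 1*(-18)) = 980*(6 + 18) = 980*24 = 23520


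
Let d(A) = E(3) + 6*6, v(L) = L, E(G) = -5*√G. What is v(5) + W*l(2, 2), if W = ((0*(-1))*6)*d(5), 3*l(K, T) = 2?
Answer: 5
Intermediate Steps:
l(K, T) = ⅔ (l(K, T) = (⅓)*2 = ⅔)
d(A) = 36 - 5*√3 (d(A) = -5*√3 + 6*6 = -5*√3 + 36 = 36 - 5*√3)
W = 0 (W = ((0*(-1))*6)*(36 - 5*√3) = (0*6)*(36 - 5*√3) = 0*(36 - 5*√3) = 0)
v(5) + W*l(2, 2) = 5 + 0*(⅔) = 5 + 0 = 5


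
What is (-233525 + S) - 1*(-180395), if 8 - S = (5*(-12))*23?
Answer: -51742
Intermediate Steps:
S = 1388 (S = 8 - 5*(-12)*23 = 8 - (-60)*23 = 8 - 1*(-1380) = 8 + 1380 = 1388)
(-233525 + S) - 1*(-180395) = (-233525 + 1388) - 1*(-180395) = -232137 + 180395 = -51742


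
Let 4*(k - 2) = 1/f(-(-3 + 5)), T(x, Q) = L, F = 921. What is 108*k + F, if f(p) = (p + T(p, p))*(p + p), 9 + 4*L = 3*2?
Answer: 12534/11 ≈ 1139.5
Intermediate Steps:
L = -3/4 (L = -9/4 + (3*2)/4 = -9/4 + (1/4)*6 = -9/4 + 3/2 = -3/4 ≈ -0.75000)
T(x, Q) = -3/4
f(p) = 2*p*(-3/4 + p) (f(p) = (p - 3/4)*(p + p) = (-3/4 + p)*(2*p) = 2*p*(-3/4 + p))
k = 89/44 (k = 2 + 1/(4*(((-(-3 + 5))*(-3 + 4*(-(-3 + 5)))/2))) = 2 + 1/(4*(((-1*2)*(-3 + 4*(-1*2))/2))) = 2 + 1/(4*(((1/2)*(-2)*(-3 + 4*(-2))))) = 2 + 1/(4*(((1/2)*(-2)*(-3 - 8)))) = 2 + 1/(4*(((1/2)*(-2)*(-11)))) = 2 + (1/4)/11 = 2 + (1/4)*(1/11) = 2 + 1/44 = 89/44 ≈ 2.0227)
108*k + F = 108*(89/44) + 921 = 2403/11 + 921 = 12534/11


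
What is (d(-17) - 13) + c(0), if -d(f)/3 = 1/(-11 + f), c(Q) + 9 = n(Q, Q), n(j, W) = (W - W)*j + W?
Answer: -613/28 ≈ -21.893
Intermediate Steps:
n(j, W) = W (n(j, W) = 0*j + W = 0 + W = W)
c(Q) = -9 + Q
d(f) = -3/(-11 + f)
(d(-17) - 13) + c(0) = (-3/(-11 - 17) - 13) + (-9 + 0) = (-3/(-28) - 13) - 9 = (-3*(-1/28) - 13) - 9 = (3/28 - 13) - 9 = -361/28 - 9 = -613/28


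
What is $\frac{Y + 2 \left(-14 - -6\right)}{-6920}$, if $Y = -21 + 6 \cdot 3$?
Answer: $\frac{19}{6920} \approx 0.0027457$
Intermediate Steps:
$Y = -3$ ($Y = -21 + 18 = -3$)
$\frac{Y + 2 \left(-14 - -6\right)}{-6920} = \frac{-3 + 2 \left(-14 - -6\right)}{-6920} = \left(-3 + 2 \left(-14 + 6\right)\right) \left(- \frac{1}{6920}\right) = \left(-3 + 2 \left(-8\right)\right) \left(- \frac{1}{6920}\right) = \left(-3 - 16\right) \left(- \frac{1}{6920}\right) = \left(-19\right) \left(- \frac{1}{6920}\right) = \frac{19}{6920}$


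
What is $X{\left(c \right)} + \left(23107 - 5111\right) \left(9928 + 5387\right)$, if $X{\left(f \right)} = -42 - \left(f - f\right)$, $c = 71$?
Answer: $275608698$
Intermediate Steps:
$X{\left(f \right)} = -42$ ($X{\left(f \right)} = -42 - 0 = -42 + 0 = -42$)
$X{\left(c \right)} + \left(23107 - 5111\right) \left(9928 + 5387\right) = -42 + \left(23107 - 5111\right) \left(9928 + 5387\right) = -42 + 17996 \cdot 15315 = -42 + 275608740 = 275608698$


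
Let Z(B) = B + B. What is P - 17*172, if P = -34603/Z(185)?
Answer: -1116483/370 ≈ -3017.5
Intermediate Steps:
Z(B) = 2*B
P = -34603/370 (P = -34603/(2*185) = -34603/370 ≈ -93.522)
P - 17*172 = -34603/370 - 17*172 = -34603/370 - 2924 = -1116483/370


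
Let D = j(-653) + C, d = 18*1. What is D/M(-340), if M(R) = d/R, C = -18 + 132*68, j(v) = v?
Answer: -1411850/9 ≈ -1.5687e+5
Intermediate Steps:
d = 18
C = 8958 (C = -18 + 8976 = 8958)
M(R) = 18/R
D = 8305 (D = -653 + 8958 = 8305)
D/M(-340) = 8305/((18/(-340))) = 8305/((18*(-1/340))) = 8305/(-9/170) = 8305*(-170/9) = -1411850/9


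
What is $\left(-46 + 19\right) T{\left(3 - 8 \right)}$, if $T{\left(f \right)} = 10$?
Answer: $-270$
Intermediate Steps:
$\left(-46 + 19\right) T{\left(3 - 8 \right)} = \left(-46 + 19\right) 10 = \left(-27\right) 10 = -270$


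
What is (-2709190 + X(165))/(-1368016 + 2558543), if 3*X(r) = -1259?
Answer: -8128829/3571581 ≈ -2.2760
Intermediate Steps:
X(r) = -1259/3 (X(r) = (1/3)*(-1259) = -1259/3)
(-2709190 + X(165))/(-1368016 + 2558543) = (-2709190 - 1259/3)/(-1368016 + 2558543) = -8128829/3/1190527 = -8128829/3*1/1190527 = -8128829/3571581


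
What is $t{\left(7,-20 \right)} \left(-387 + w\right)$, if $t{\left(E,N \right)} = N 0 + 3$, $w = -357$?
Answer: $-2232$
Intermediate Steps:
$t{\left(E,N \right)} = 3$ ($t{\left(E,N \right)} = 0 + 3 = 3$)
$t{\left(7,-20 \right)} \left(-387 + w\right) = 3 \left(-387 - 357\right) = 3 \left(-744\right) = -2232$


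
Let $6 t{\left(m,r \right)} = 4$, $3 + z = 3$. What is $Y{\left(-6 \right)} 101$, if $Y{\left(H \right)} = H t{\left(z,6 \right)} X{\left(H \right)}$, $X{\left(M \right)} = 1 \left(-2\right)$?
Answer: $808$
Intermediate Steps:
$X{\left(M \right)} = -2$
$z = 0$ ($z = -3 + 3 = 0$)
$t{\left(m,r \right)} = \frac{2}{3}$ ($t{\left(m,r \right)} = \frac{1}{6} \cdot 4 = \frac{2}{3}$)
$Y{\left(H \right)} = - \frac{4 H}{3}$ ($Y{\left(H \right)} = H \frac{2}{3} \left(-2\right) = \frac{2 H}{3} \left(-2\right) = - \frac{4 H}{3}$)
$Y{\left(-6 \right)} 101 = \left(- \frac{4}{3}\right) \left(-6\right) 101 = 8 \cdot 101 = 808$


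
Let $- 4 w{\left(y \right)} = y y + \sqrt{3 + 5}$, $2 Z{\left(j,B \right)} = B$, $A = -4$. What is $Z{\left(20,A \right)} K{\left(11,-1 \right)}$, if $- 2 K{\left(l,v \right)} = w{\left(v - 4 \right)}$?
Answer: $- \frac{25}{4} - \frac{\sqrt{2}}{2} \approx -6.9571$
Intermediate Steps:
$Z{\left(j,B \right)} = \frac{B}{2}$
$w{\left(y \right)} = - \frac{\sqrt{2}}{2} - \frac{y^{2}}{4}$ ($w{\left(y \right)} = - \frac{y y + \sqrt{3 + 5}}{4} = - \frac{y^{2} + \sqrt{8}}{4} = - \frac{y^{2} + 2 \sqrt{2}}{4} = - \frac{\sqrt{2}}{2} - \frac{y^{2}}{4}$)
$K{\left(l,v \right)} = \frac{\sqrt{2}}{4} + \frac{\left(-4 + v\right)^{2}}{8}$ ($K{\left(l,v \right)} = - \frac{- \frac{\sqrt{2}}{2} - \frac{\left(v - 4\right)^{2}}{4}}{2} = - \frac{- \frac{\sqrt{2}}{2} - \frac{\left(-4 + v\right)^{2}}{4}}{2} = \frac{\sqrt{2}}{4} + \frac{\left(-4 + v\right)^{2}}{8}$)
$Z{\left(20,A \right)} K{\left(11,-1 \right)} = \frac{1}{2} \left(-4\right) \left(\frac{\sqrt{2}}{4} + \frac{\left(-4 - 1\right)^{2}}{8}\right) = - 2 \left(\frac{\sqrt{2}}{4} + \frac{\left(-5\right)^{2}}{8}\right) = - 2 \left(\frac{\sqrt{2}}{4} + \frac{1}{8} \cdot 25\right) = - 2 \left(\frac{\sqrt{2}}{4} + \frac{25}{8}\right) = - 2 \left(\frac{25}{8} + \frac{\sqrt{2}}{4}\right) = - \frac{25}{4} - \frac{\sqrt{2}}{2}$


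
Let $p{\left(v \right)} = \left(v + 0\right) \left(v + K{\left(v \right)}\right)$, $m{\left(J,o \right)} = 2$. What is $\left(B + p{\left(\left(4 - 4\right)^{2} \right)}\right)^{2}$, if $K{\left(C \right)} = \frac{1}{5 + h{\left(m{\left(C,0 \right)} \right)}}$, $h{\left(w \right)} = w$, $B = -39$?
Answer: $1521$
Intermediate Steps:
$K{\left(C \right)} = \frac{1}{7}$ ($K{\left(C \right)} = \frac{1}{5 + 2} = \frac{1}{7}$)
$p{\left(v \right)} = v \left(\frac{1}{7} + v\right)$ ($p{\left(v \right)} = \left(v + 0\right) \left(v + \frac{1}{7}\right) = v \left(\frac{1}{7} + v\right)$)
$\left(B + p{\left(\left(4 - 4\right)^{2} \right)}\right)^{2} = \left(-39 + \left(4 - 4\right)^{2} \left(\frac{1}{7} + \left(4 - 4\right)^{2}\right)\right)^{2} = \left(-39 + 0^{2} \left(\frac{1}{7} + 0^{2}\right)\right)^{2} = \left(-39 + 0 \left(\frac{1}{7} + 0\right)\right)^{2} = \left(-39 + 0 \cdot \frac{1}{7}\right)^{2} = \left(-39 + 0\right)^{2} = \left(-39\right)^{2} = 1521$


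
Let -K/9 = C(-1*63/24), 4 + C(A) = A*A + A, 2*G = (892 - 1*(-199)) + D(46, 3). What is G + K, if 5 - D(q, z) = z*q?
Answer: 30503/64 ≈ 476.61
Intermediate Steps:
D(q, z) = 5 - q*z (D(q, z) = 5 - z*q = 5 - q*z)
G = 479 (G = ((892 - 1*(-199)) + (5 - 1*46*3))/2 = ((892 + 199) + (5 - 138))/2 = (1091 - 133)/2 = (½)*958 = 479)
C(A) = -4 + A + A² (C(A) = -4 + (A*A + A) = -4 + (A² + A) = -4 + (A + A²) = -4 + A + A²)
K = -153/64 (K = -9*(-4 - 1*63/24 + (-1*63/24)²) = -9*(-4 - 63*1/24 + (-63*1/24)²) = -9*(-4 - 21/8 + (-21/8)²) = -9*(-4 - 21/8 + 441/64) = -9*17/64 = -153/64 ≈ -2.3906)
G + K = 479 - 153/64 = 30503/64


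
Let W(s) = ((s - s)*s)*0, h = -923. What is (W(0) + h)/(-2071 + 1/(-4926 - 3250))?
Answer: 7546448/16932497 ≈ 0.44568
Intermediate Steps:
W(s) = 0 (W(s) = (0*s)*0 = 0*0 = 0)
(W(0) + h)/(-2071 + 1/(-4926 - 3250)) = (0 - 923)/(-2071 + 1/(-4926 - 3250)) = -923/(-2071 + 1/(-8176)) = -923/(-2071 - 1/8176) = -923/(-16932497/8176) = -923*(-8176/16932497) = 7546448/16932497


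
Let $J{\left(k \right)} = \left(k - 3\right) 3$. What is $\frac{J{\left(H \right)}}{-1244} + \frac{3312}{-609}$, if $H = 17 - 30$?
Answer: $- \frac{340908}{63133} \approx -5.3998$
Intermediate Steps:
$H = -13$
$J{\left(k \right)} = -9 + 3 k$ ($J{\left(k \right)} = \left(-3 + k\right) 3 = -9 + 3 k$)
$\frac{J{\left(H \right)}}{-1244} + \frac{3312}{-609} = \frac{-9 + 3 \left(-13\right)}{-1244} + \frac{3312}{-609} = \left(-9 - 39\right) \left(- \frac{1}{1244}\right) + 3312 \left(- \frac{1}{609}\right) = \left(-48\right) \left(- \frac{1}{1244}\right) - \frac{1104}{203} = \frac{12}{311} - \frac{1104}{203} = - \frac{340908}{63133}$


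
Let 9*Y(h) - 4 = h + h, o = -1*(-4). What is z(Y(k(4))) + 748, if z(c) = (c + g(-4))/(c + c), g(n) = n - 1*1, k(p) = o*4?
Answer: 5983/8 ≈ 747.88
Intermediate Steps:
o = 4
k(p) = 16 (k(p) = 4*4 = 16)
g(n) = -1 + n (g(n) = n - 1 = -1 + n)
Y(h) = 4/9 + 2*h/9 (Y(h) = 4/9 + (h + h)/9 = 4/9 + (2*h)/9 = 4/9 + 2*h/9)
z(c) = (-5 + c)/(2*c) (z(c) = (c + (-1 - 4))/(c + c) = (c - 5)/((2*c)) = (-5 + c)*(1/(2*c)) = (-5 + c)/(2*c))
z(Y(k(4))) + 748 = (-5 + (4/9 + (2/9)*16))/(2*(4/9 + (2/9)*16)) + 748 = (-5 + (4/9 + 32/9))/(2*(4/9 + 32/9)) + 748 = (½)*(-5 + 4)/4 + 748 = (½)*(¼)*(-1) + 748 = -⅛ + 748 = 5983/8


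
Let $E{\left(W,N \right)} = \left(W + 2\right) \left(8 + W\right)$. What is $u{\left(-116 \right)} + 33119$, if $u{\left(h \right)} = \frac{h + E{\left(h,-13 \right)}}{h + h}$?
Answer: $\frac{1917853}{58} \approx 33066.0$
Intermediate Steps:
$E{\left(W,N \right)} = \left(2 + W\right) \left(8 + W\right)$
$u{\left(h \right)} = \frac{16 + h^{2} + 11 h}{2 h}$ ($u{\left(h \right)} = \frac{h + \left(16 + h^{2} + 10 h\right)}{h + h} = \frac{16 + h^{2} + 11 h}{2 h}$)
$u{\left(-116 \right)} + 33119 = \left(\frac{11}{2} + \frac{1}{2} \left(-116\right) + \frac{8}{-116}\right) + 33119 = \left(\frac{11}{2} - 58 + 8 \left(- \frac{1}{116}\right)\right) + 33119 = \left(\frac{11}{2} - 58 - \frac{2}{29}\right) + 33119 = - \frac{3049}{58} + 33119 = \frac{1917853}{58}$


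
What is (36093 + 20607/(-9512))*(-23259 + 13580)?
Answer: -3322762071111/9512 ≈ -3.4932e+8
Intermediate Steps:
(36093 + 20607/(-9512))*(-23259 + 13580) = (36093 + 20607*(-1/9512))*(-9679) = (36093 - 20607/9512)*(-9679) = (343296009/9512)*(-9679) = -3322762071111/9512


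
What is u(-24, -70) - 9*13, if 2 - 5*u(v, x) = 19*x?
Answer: 747/5 ≈ 149.40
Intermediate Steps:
u(v, x) = ⅖ - 19*x/5
u(-24, -70) - 9*13 = (⅖ - 19/5*(-70)) - 9*13 = (⅖ + 266) - 117 = 1332/5 - 1*117 = 1332/5 - 117 = 747/5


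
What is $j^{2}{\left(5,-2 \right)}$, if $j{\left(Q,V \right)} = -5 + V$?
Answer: $49$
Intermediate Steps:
$j^{2}{\left(5,-2 \right)} = \left(-5 - 2\right)^{2} = \left(-7\right)^{2} = 49$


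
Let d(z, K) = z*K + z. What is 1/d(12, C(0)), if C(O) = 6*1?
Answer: 1/84 ≈ 0.011905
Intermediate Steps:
C(O) = 6
d(z, K) = z + K*z (d(z, K) = K*z + z = z + K*z)
1/d(12, C(0)) = 1/(12*(1 + 6)) = 1/(12*7) = 1/84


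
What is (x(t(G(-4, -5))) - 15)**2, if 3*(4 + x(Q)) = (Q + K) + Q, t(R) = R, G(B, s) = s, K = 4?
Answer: 441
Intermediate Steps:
x(Q) = -8/3 + 2*Q/3 (x(Q) = -4 + ((Q + 4) + Q)/3 = -4 + ((4 + Q) + Q)/3 = -4 + (4 + 2*Q)/3 = -4 + (4/3 + 2*Q/3) = -8/3 + 2*Q/3)
(x(t(G(-4, -5))) - 15)**2 = ((-8/3 + (2/3)*(-5)) - 15)**2 = ((-8/3 - 10/3) - 15)**2 = (-6 - 15)**2 = (-21)**2 = 441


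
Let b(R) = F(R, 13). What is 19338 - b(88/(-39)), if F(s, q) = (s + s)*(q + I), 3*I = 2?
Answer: 2269762/117 ≈ 19400.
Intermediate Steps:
I = 2/3 (I = (1/3)*2 = 2/3 ≈ 0.66667)
F(s, q) = 2*s*(2/3 + q) (F(s, q) = (s + s)*(q + 2/3) = (2*s)*(2/3 + q) = 2*s*(2/3 + q))
b(R) = 82*R/3 (b(R) = 2*R*(2 + 3*13)/3 = 2*R*(2 + 39)/3 = (2/3)*R*41 = 82*R/3)
19338 - b(88/(-39)) = 19338 - 82*88/(-39)/3 = 19338 - 82*88*(-1/39)/3 = 19338 - 82*(-88)/(3*39) = 19338 - 1*(-7216/117) = 19338 + 7216/117 = 2269762/117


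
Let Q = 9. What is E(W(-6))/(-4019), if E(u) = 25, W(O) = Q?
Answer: -25/4019 ≈ -0.0062205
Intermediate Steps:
W(O) = 9
E(W(-6))/(-4019) = 25/(-4019) = 25*(-1/4019) = -25/4019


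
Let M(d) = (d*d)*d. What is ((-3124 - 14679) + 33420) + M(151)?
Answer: 3458568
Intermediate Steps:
M(d) = d³ (M(d) = d²*d = d³)
((-3124 - 14679) + 33420) + M(151) = ((-3124 - 14679) + 33420) + 151³ = (-17803 + 33420) + 3442951 = 15617 + 3442951 = 3458568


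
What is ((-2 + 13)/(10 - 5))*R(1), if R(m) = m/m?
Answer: 11/5 ≈ 2.2000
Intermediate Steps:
R(m) = 1
((-2 + 13)/(10 - 5))*R(1) = ((-2 + 13)/(10 - 5))*1 = (11/5)*1 = 11/5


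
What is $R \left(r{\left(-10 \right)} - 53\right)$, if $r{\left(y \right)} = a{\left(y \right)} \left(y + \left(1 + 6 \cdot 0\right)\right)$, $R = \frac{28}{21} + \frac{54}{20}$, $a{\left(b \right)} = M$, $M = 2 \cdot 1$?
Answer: $- \frac{8591}{30} \approx -286.37$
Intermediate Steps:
$M = 2$
$a{\left(b \right)} = 2$
$R = \frac{121}{30}$ ($R = 28 \cdot \frac{1}{21} + 54 \cdot \frac{1}{20} = \frac{4}{3} + \frac{27}{10} = \frac{121}{30} \approx 4.0333$)
$r{\left(y \right)} = 2 + 2 y$ ($r{\left(y \right)} = 2 \left(y + \left(1 + 6 \cdot 0\right)\right) = 2 \left(y + \left(1 + 0\right)\right) = 2 \left(y + 1\right) = 2 \left(1 + y\right) = 2 + 2 y$)
$R \left(r{\left(-10 \right)} - 53\right) = \frac{121 \left(\left(2 + 2 \left(-10\right)\right) - 53\right)}{30} = \frac{121 \left(\left(2 - 20\right) - 53\right)}{30} = \frac{121 \left(-18 - 53\right)}{30} = \frac{121}{30} \left(-71\right) = - \frac{8591}{30}$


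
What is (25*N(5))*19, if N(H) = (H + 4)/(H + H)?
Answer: 855/2 ≈ 427.50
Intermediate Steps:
N(H) = (4 + H)/(2*H) (N(H) = (4 + H)/((2*H)) = (4 + H)*(1/(2*H)) = (4 + H)/(2*H))
(25*N(5))*19 = (25*((½)*(4 + 5)/5))*19 = (25*((½)*(⅕)*9))*19 = (25*(9/10))*19 = (45/2)*19 = 855/2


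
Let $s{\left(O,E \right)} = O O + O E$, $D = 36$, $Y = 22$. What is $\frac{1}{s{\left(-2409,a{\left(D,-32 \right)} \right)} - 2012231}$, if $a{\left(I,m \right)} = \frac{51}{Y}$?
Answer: $\frac{2}{7570931} \approx 2.6417 \cdot 10^{-7}$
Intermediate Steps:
$a{\left(I,m \right)} = \frac{51}{22}$
$s{\left(O,E \right)} = O^{2} + E O$
$\frac{1}{s{\left(-2409,a{\left(D,-32 \right)} \right)} - 2012231} = \frac{1}{- 2409 \left(\frac{51}{22} - 2409\right) - 2012231} = \frac{1}{\left(-2409\right) \left(- \frac{52947}{22}\right) - 2012231} = \frac{1}{\frac{11595393}{2} - 2012231} = \frac{1}{\frac{7570931}{2}} = \frac{2}{7570931}$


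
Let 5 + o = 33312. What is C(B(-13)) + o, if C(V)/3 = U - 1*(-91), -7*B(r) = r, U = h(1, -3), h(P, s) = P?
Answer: 33583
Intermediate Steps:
U = 1
B(r) = -r/7
C(V) = 276 (C(V) = 3*(1 - 1*(-91)) = 3*(1 + 91) = 3*92 = 276)
o = 33307 (o = -5 + 33312 = 33307)
C(B(-13)) + o = 276 + 33307 = 33583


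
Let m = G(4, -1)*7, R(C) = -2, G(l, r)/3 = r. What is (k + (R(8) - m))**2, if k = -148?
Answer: 16641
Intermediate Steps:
G(l, r) = 3*r
m = -21 (m = (3*(-1))*7 = -3*7 = -21)
(k + (R(8) - m))**2 = (-148 + (-2 - 1*(-21)))**2 = (-148 + (-2 + 21))**2 = (-148 + 19)**2 = (-129)**2 = 16641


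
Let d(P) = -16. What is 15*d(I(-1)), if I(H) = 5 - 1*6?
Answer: -240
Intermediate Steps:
I(H) = -1 (I(H) = 5 - 6 = -1)
15*d(I(-1)) = 15*(-16) = -240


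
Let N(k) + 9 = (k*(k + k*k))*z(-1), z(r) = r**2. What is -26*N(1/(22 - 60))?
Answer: 6419543/27436 ≈ 233.98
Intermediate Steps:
N(k) = -9 + k*(k + k**2) (N(k) = -9 + (k*(k + k*k))*(-1)**2 = -9 + (k*(k + k**2))*1 = -9 + k*(k + k**2))
-26*N(1/(22 - 60)) = -26*(-9 + (1/(22 - 60))**2 + (1/(22 - 60))**3) = -26*(-9 + (1/(-38))**2 + (1/(-38))**3) = -26*(-9 + (-1/38)**2 + (-1/38)**3) = -26*(-9 + 1/1444 - 1/54872) = -26*(-493811/54872) = 6419543/27436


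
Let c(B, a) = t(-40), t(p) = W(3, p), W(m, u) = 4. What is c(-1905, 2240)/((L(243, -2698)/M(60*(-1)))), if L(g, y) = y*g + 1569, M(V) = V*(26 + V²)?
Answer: 8288/6229 ≈ 1.3306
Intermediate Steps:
t(p) = 4
L(g, y) = 1569 + g*y (L(g, y) = g*y + 1569 = 1569 + g*y)
c(B, a) = 4
c(-1905, 2240)/((L(243, -2698)/M(60*(-1)))) = 4/(((1569 + 243*(-2698))/(((60*(-1))*(26 + (60*(-1))²))))) = 4/(((1569 - 655614)/((-60*(26 + (-60)²))))) = 4/((-654045*(-1/(60*(26 + 3600))))) = 4/((-654045/((-60*3626)))) = 4/((-654045/(-217560))) = 4/((-654045*(-1/217560))) = 4/(6229/2072) = 4*(2072/6229) = 8288/6229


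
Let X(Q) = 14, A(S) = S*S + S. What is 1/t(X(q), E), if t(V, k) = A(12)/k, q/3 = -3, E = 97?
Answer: 97/156 ≈ 0.62179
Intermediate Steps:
q = -9 (q = 3*(-3) = -9)
A(S) = S + S**2 (A(S) = S**2 + S = S + S**2)
t(V, k) = 156/k (t(V, k) = (12*(1 + 12))/k = (12*13)/k = 156/k)
1/t(X(q), E) = 1/(156/97) = 97/156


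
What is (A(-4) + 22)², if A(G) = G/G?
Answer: 529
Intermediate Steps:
A(G) = 1
(A(-4) + 22)² = (1 + 22)² = 23² = 529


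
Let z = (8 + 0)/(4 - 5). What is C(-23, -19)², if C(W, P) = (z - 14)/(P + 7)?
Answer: 121/36 ≈ 3.3611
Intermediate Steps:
z = -8 (z = 8/(-1) = 8*(-1) = -8)
C(W, P) = -22/(7 + P) (C(W, P) = (-8 - 14)/(P + 7) = -22/(7 + P))
C(-23, -19)² = (-22/(7 - 19))² = (-22/(-12))² = (-22*(-1/12))² = (11/6)² = 121/36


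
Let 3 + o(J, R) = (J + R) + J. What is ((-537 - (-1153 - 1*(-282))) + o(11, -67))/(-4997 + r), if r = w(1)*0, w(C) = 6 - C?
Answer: -286/4997 ≈ -0.057234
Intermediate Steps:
o(J, R) = -3 + R + 2*J (o(J, R) = -3 + ((J + R) + J) = -3 + (R + 2*J) = -3 + R + 2*J)
r = 0 (r = (6 - 1*1)*0 = (6 - 1)*0 = 5*0 = 0)
((-537 - (-1153 - 1*(-282))) + o(11, -67))/(-4997 + r) = ((-537 - (-1153 - 1*(-282))) + (-3 - 67 + 2*11))/(-4997 + 0) = ((-537 - (-1153 + 282)) + (-3 - 67 + 22))/(-4997) = ((-537 - 1*(-871)) - 48)*(-1/4997) = ((-537 + 871) - 48)*(-1/4997) = (334 - 48)*(-1/4997) = 286*(-1/4997) = -286/4997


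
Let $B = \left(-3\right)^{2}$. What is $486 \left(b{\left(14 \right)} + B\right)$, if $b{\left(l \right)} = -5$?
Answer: $1944$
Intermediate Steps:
$B = 9$
$486 \left(b{\left(14 \right)} + B\right) = 486 \left(-5 + 9\right) = 486 \cdot 4 = 1944$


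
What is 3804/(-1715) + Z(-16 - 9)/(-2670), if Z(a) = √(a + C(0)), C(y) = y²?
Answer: -3804/1715 - I/534 ≈ -2.2181 - 0.0018727*I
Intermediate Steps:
Z(a) = √a (Z(a) = √(a + 0²) = √(a + 0) = √a)
3804/(-1715) + Z(-16 - 9)/(-2670) = 3804/(-1715) + √(-16 - 9)/(-2670) = 3804*(-1/1715) + √(-25)*(-1/2670) = -3804/1715 + (5*I)*(-1/2670) = -3804/1715 - I/534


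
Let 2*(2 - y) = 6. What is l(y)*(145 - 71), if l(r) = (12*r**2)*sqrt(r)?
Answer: 888*I ≈ 888.0*I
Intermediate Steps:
y = -1 (y = 2 - 1/2*6 = 2 - 3 = -1)
l(r) = 12*r**(5/2)
l(y)*(145 - 71) = (12*(-1)**(5/2))*(145 - 71) = (12*I)*74 = 888*I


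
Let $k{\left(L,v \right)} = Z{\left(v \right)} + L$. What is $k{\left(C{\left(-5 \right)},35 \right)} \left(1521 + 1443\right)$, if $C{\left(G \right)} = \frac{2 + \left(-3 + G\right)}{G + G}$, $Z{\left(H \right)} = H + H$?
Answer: $\frac{1046292}{5} \approx 2.0926 \cdot 10^{5}$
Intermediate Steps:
$Z{\left(H \right)} = 2 H$
$C{\left(G \right)} = \frac{-1 + G}{2 G}$
$k{\left(L,v \right)} = L + 2 v$ ($k{\left(L,v \right)} = 2 v + L = L + 2 v$)
$k{\left(C{\left(-5 \right)},35 \right)} \left(1521 + 1443\right) = \left(\frac{-1 - 5}{2 \left(-5\right)} + 2 \cdot 35\right) \left(1521 + 1443\right) = \left(\frac{1}{2} \left(- \frac{1}{5}\right) \left(-6\right) + 70\right) 2964 = \left(\frac{3}{5} + 70\right) 2964 = \frac{353}{5} \cdot 2964 = \frac{1046292}{5}$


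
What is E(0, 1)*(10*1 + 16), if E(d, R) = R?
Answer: 26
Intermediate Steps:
E(0, 1)*(10*1 + 16) = 1*(10*1 + 16) = 1*(10 + 16) = 1*26 = 26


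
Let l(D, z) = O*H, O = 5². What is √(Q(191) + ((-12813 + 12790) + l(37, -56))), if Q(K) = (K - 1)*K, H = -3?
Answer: 4*√2262 ≈ 190.24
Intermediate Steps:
O = 25
l(D, z) = -75 (l(D, z) = 25*(-3) = -75)
Q(K) = K*(-1 + K) (Q(K) = (-1 + K)*K = K*(-1 + K))
√(Q(191) + ((-12813 + 12790) + l(37, -56))) = √(191*(-1 + 191) + ((-12813 + 12790) - 75)) = √(191*190 + (-23 - 75)) = √(36290 - 98) = √36192 = 4*√2262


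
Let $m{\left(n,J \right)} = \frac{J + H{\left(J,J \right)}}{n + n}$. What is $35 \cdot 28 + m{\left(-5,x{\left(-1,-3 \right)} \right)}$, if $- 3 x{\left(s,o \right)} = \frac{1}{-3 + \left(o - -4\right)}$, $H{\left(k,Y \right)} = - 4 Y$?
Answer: $\frac{19601}{20} \approx 980.05$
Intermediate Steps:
$x{\left(s,o \right)} = - \frac{1}{3 \left(1 + o\right)}$ ($x{\left(s,o \right)} = - \frac{1}{3 \left(-3 + \left(o - -4\right)\right)} = - \frac{1}{3 \left(-3 + \left(o + 4\right)\right)} = - \frac{1}{3 \left(-3 + \left(4 + o\right)\right)} = - \frac{1}{3 \left(1 + o\right)}$)
$m{\left(n,J \right)} = - \frac{3 J}{2 n}$ ($m{\left(n,J \right)} = \frac{J - 4 J}{n + n} = \frac{\left(-3\right) J}{2 n} = - 3 J \frac{1}{2 n} = - \frac{3 J}{2 n}$)
$35 \cdot 28 + m{\left(-5,x{\left(-1,-3 \right)} \right)} = 35 \cdot 28 - \frac{3 \left(- \frac{1}{3 + 3 \left(-3\right)}\right)}{2 \left(-5\right)} = 980 - \frac{3}{2} \left(- \frac{1}{3 - 9}\right) \left(- \frac{1}{5}\right) = 980 - \frac{3}{2} \left(- \frac{1}{-6}\right) \left(- \frac{1}{5}\right) = 980 - \frac{3}{2} \left(\left(-1\right) \left(- \frac{1}{6}\right)\right) \left(- \frac{1}{5}\right) = 980 - \frac{1}{4} \left(- \frac{1}{5}\right) = 980 + \frac{1}{20} = \frac{19601}{20}$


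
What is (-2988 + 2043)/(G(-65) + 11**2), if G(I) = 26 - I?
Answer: -945/212 ≈ -4.4576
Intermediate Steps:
(-2988 + 2043)/(G(-65) + 11**2) = (-2988 + 2043)/((26 - 1*(-65)) + 11**2) = -945/((26 + 65) + 121) = -945/(91 + 121) = -945/212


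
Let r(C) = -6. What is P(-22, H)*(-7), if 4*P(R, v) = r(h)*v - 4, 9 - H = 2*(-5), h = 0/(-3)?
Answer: 413/2 ≈ 206.50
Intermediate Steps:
h = 0 (h = 0*(-⅓) = 0)
H = 19 (H = 9 - 2*(-5) = 9 - 1*(-10) = 9 + 10 = 19)
P(R, v) = -1 - 3*v/2 (P(R, v) = (-6*v - 4)/4 = (-4 - 6*v)/4 = -1 - 3*v/2)
P(-22, H)*(-7) = (-1 - 3/2*19)*(-7) = (-1 - 57/2)*(-7) = -59/2*(-7) = 413/2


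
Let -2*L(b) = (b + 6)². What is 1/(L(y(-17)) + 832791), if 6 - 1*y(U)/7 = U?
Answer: 2/1637693 ≈ 1.2212e-6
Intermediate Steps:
y(U) = 42 - 7*U
L(b) = -(6 + b)²/2 (L(b) = -(b + 6)²/2 = -(6 + b)²/2)
1/(L(y(-17)) + 832791) = 1/(-(6 + (42 - 7*(-17)))²/2 + 832791) = 1/(-(6 + (42 + 119))²/2 + 832791) = 1/(-(6 + 161)²/2 + 832791) = 1/(-½*167² + 832791) = 1/(-½*27889 + 832791) = 1/(-27889/2 + 832791) = 1/(1637693/2) = 2/1637693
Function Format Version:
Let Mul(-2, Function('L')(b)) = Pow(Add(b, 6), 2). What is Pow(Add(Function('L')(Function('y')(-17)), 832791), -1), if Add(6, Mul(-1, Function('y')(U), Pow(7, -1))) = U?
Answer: Rational(2, 1637693) ≈ 1.2212e-6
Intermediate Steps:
Function('y')(U) = Add(42, Mul(-7, U))
Function('L')(b) = Mul(Rational(-1, 2), Pow(Add(6, b), 2)) (Function('L')(b) = Mul(Rational(-1, 2), Pow(Add(b, 6), 2)) = Mul(Rational(-1, 2), Pow(Add(6, b), 2)))
Pow(Add(Function('L')(Function('y')(-17)), 832791), -1) = Pow(Add(Mul(Rational(-1, 2), Pow(Add(6, Add(42, Mul(-7, -17))), 2)), 832791), -1) = Pow(Add(Mul(Rational(-1, 2), Pow(Add(6, Add(42, 119)), 2)), 832791), -1) = Pow(Add(Mul(Rational(-1, 2), Pow(Add(6, 161), 2)), 832791), -1) = Pow(Add(Mul(Rational(-1, 2), Pow(167, 2)), 832791), -1) = Pow(Add(Mul(Rational(-1, 2), 27889), 832791), -1) = Pow(Add(Rational(-27889, 2), 832791), -1) = Pow(Rational(1637693, 2), -1) = Rational(2, 1637693)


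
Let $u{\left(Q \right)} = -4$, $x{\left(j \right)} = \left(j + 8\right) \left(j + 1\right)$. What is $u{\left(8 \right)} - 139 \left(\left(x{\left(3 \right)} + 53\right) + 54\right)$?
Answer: $-20993$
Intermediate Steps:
$x{\left(j \right)} = \left(1 + j\right) \left(8 + j\right)$ ($x{\left(j \right)} = \left(8 + j\right) \left(1 + j\right) = \left(1 + j\right) \left(8 + j\right)$)
$u{\left(8 \right)} - 139 \left(\left(x{\left(3 \right)} + 53\right) + 54\right) = -4 - 139 \left(\left(\left(8 + 3^{2} + 9 \cdot 3\right) + 53\right) + 54\right) = -4 - 139 \left(\left(\left(8 + 9 + 27\right) + 53\right) + 54\right) = -4 - 139 \left(\left(44 + 53\right) + 54\right) = -4 - 139 \left(97 + 54\right) = -4 - 20989 = -20993$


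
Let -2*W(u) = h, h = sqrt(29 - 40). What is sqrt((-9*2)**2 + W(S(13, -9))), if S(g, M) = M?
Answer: sqrt(1296 - 2*I*sqrt(11))/2 ≈ 18.0 - 0.046064*I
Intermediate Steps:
h = I*sqrt(11) (h = sqrt(-11) = I*sqrt(11) ≈ 3.3166*I)
W(u) = -I*sqrt(11)/2
sqrt((-9*2)**2 + W(S(13, -9))) = sqrt((-9*2)**2 - I*sqrt(11)/2) = sqrt((-18)**2 - I*sqrt(11)/2) = sqrt(324 - I*sqrt(11)/2)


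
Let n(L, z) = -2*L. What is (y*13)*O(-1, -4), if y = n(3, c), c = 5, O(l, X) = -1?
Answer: 78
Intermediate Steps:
y = -6 (y = -2*3 = -6)
(y*13)*O(-1, -4) = -6*13*(-1) = -78*(-1) = 78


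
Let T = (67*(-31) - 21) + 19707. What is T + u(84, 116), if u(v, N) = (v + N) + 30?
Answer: 17839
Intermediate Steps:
u(v, N) = 30 + N + v (u(v, N) = (N + v) + 30 = 30 + N + v)
T = 17609 (T = (-2077 - 21) + 19707 = -2098 + 19707 = 17609)
T + u(84, 116) = 17609 + (30 + 116 + 84) = 17609 + 230 = 17839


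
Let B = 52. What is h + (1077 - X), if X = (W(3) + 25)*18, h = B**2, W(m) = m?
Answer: 3277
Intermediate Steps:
h = 2704 (h = 52**2 = 2704)
X = 504 (X = (3 + 25)*18 = 28*18 = 504)
h + (1077 - X) = 2704 + (1077 - 1*504) = 2704 + (1077 - 504) = 2704 + 573 = 3277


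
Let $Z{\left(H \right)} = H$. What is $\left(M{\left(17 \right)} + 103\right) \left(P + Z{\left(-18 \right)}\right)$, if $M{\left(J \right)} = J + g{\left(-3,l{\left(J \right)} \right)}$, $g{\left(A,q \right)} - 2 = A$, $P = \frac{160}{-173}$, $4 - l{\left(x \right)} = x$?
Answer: $- \frac{389606}{173} \approx -2252.1$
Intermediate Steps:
$l{\left(x \right)} = 4 - x$
$P = - \frac{160}{173}$ ($P = 160 \left(- \frac{1}{173}\right) = - \frac{160}{173} \approx -0.92486$)
$g{\left(A,q \right)} = 2 + A$
$M{\left(J \right)} = -1 + J$ ($M{\left(J \right)} = J + \left(2 - 3\right) = J - 1 = -1 + J$)
$\left(M{\left(17 \right)} + 103\right) \left(P + Z{\left(-18 \right)}\right) = \left(\left(-1 + 17\right) + 103\right) \left(- \frac{160}{173} - 18\right) = \left(16 + 103\right) \left(- \frac{3274}{173}\right) = 119 \left(- \frac{3274}{173}\right) = - \frac{389606}{173}$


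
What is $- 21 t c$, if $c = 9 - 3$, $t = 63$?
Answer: $-7938$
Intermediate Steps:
$c = 6$ ($c = 9 - 3 = 6$)
$- 21 t c = \left(-21\right) 63 \cdot 6 = \left(-1323\right) 6 = -7938$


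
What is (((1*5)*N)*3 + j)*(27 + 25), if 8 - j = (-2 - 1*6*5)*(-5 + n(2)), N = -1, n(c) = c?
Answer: -5356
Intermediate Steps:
j = -88 (j = 8 - (-2 - 1*6*5)*(-5 + 2) = 8 - (-2 - 6*5)*(-3) = 8 - (-2 - 30)*(-3) = 8 - (-32)*(-3) = 8 - 1*96 = 8 - 96 = -88)
(((1*5)*N)*3 + j)*(27 + 25) = (((1*5)*(-1))*3 - 88)*(27 + 25) = ((5*(-1))*3 - 88)*52 = (-5*3 - 88)*52 = (-15 - 88)*52 = -103*52 = -5356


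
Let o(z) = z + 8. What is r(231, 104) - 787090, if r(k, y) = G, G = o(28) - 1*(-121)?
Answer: -786933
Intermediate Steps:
o(z) = 8 + z
G = 157 (G = (8 + 28) - 1*(-121) = 36 + 121 = 157)
r(k, y) = 157
r(231, 104) - 787090 = 157 - 787090 = -786933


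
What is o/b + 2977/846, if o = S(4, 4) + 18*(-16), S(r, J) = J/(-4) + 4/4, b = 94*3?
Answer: 2113/846 ≈ 2.4976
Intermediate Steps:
b = 282
S(r, J) = 1 - J/4 (S(r, J) = J*(-¼) + 4*(¼) = -J/4 + 1 = 1 - J/4)
o = -288 (o = (1 - ¼*4) + 18*(-16) = (1 - 1) - 288 = 0 - 288 = -288)
o/b + 2977/846 = -288/282 + 2977/846 = -288*1/282 + 2977*(1/846) = -48/47 + 2977/846 = 2113/846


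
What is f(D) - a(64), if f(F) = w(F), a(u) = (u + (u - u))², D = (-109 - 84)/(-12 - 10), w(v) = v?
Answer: -89919/22 ≈ -4087.2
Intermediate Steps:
D = 193/22 (D = -193/(-22) = -193*(-1/22) = 193/22 ≈ 8.7727)
a(u) = u² (a(u) = (u + 0)² = u²)
f(F) = F
f(D) - a(64) = 193/22 - 1*64² = 193/22 - 1*4096 = 193/22 - 4096 = -89919/22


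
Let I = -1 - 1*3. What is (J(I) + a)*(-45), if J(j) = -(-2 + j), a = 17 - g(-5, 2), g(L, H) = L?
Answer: -1260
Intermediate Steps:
I = -4 (I = -1 - 3 = -4)
a = 22 (a = 17 - 1*(-5) = 17 + 5 = 22)
J(j) = 2 - j
(J(I) + a)*(-45) = ((2 - 1*(-4)) + 22)*(-45) = ((2 + 4) + 22)*(-45) = (6 + 22)*(-45) = 28*(-45) = -1260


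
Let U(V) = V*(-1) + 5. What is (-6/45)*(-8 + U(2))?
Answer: ⅔ ≈ 0.66667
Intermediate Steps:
U(V) = 5 - V (U(V) = -V + 5 = 5 - V)
(-6/45)*(-8 + U(2)) = (-6/45)*(-8 + (5 - 1*2)) = (-6*1/45)*(-8 + (5 - 2)) = -2*(-8 + 3)/15 = -2/15*(-5) = ⅔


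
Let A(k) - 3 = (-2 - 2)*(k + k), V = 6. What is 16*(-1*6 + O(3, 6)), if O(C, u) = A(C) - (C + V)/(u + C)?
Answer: -448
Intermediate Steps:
A(k) = 3 - 8*k (A(k) = 3 + (-2 - 2)*(k + k) = 3 - 8*k)
O(C, u) = 3 - 8*C - (6 + C)/(C + u) (O(C, u) = (3 - 8*C) - (C + 6)/(u + C) = (3 - 8*C) - (6 + C)/(C + u) = 3 - 8*C - (6 + C)/(C + u))
16*(-1*6 + O(3, 6)) = 16*(-1*6 + (-6 - 1*3 - 1*3*(-3 + 8*3) - 1*6*(-3 + 8*3))/(3 + 6)) = 16*(-6 + (-6 - 3 - 1*3*(-3 + 24) - 1*6*(-3 + 24))/9) = 16*(-6 + (-6 - 3 - 1*3*21 - 1*6*21)/9) = 16*(-6 + (-6 - 3 - 63 - 126)/9) = 16*(-6 + (⅑)*(-198)) = 16*(-6 - 22) = 16*(-28) = -448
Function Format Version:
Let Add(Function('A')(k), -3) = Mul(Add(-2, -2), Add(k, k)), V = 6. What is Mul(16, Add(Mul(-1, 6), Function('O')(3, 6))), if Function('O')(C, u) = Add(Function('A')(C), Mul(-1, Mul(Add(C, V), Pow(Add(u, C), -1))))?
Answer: -448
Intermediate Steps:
Function('A')(k) = Add(3, Mul(-8, k)) (Function('A')(k) = Add(3, Mul(Add(-2, -2), Add(k, k))) = Add(3, Mul(-4, Mul(2, k))) = Add(3, Mul(-8, k)))
Function('O')(C, u) = Add(3, Mul(-8, C), Mul(-1, Pow(Add(C, u), -1), Add(6, C))) (Function('O')(C, u) = Add(Add(3, Mul(-8, C)), Mul(-1, Mul(Add(C, 6), Pow(Add(u, C), -1)))) = Add(Add(3, Mul(-8, C)), Mul(-1, Mul(Add(6, C), Pow(Add(C, u), -1)))) = Add(Add(3, Mul(-8, C)), Mul(-1, Mul(Pow(Add(C, u), -1), Add(6, C)))) = Add(Add(3, Mul(-8, C)), Mul(-1, Pow(Add(C, u), -1), Add(6, C))) = Add(3, Mul(-8, C), Mul(-1, Pow(Add(C, u), -1), Add(6, C))))
Mul(16, Add(Mul(-1, 6), Function('O')(3, 6))) = Mul(16, Add(Mul(-1, 6), Mul(Pow(Add(3, 6), -1), Add(-6, Mul(-1, 3), Mul(-1, 3, Add(-3, Mul(8, 3))), Mul(-1, 6, Add(-3, Mul(8, 3))))))) = Mul(16, Add(-6, Mul(Pow(9, -1), Add(-6, -3, Mul(-1, 3, Add(-3, 24)), Mul(-1, 6, Add(-3, 24)))))) = Mul(16, Add(-6, Mul(Rational(1, 9), Add(-6, -3, Mul(-1, 3, 21), Mul(-1, 6, 21))))) = Mul(16, Add(-6, Mul(Rational(1, 9), Add(-6, -3, -63, -126)))) = Mul(16, Add(-6, Mul(Rational(1, 9), -198))) = Mul(16, Add(-6, -22)) = Mul(16, -28) = -448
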